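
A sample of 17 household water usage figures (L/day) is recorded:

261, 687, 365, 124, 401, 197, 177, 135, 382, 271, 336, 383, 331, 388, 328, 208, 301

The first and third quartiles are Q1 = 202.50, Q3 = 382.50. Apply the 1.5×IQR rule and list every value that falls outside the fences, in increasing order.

IQR = Q3 − Q1 = 382.50 − 202.50 = 180.00.
Lower fence = Q1 − 1.5·IQR = 202.50 − 270.00 = -67.50.
Upper fence = Q3 + 1.5·IQR = 382.50 + 270.00 = 652.50.
687 > 652.50 → outlier.
All remaining values lie within [-67.50, 652.50].

687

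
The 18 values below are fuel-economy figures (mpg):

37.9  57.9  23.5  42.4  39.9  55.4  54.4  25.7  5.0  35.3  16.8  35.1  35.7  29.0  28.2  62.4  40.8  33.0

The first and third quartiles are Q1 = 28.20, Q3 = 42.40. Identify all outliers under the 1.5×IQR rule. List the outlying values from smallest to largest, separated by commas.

5.0

IQR = Q3 − Q1 = 42.40 − 28.20 = 14.20.
Lower fence = Q1 − 1.5·IQR = 28.20 − 21.30 = 6.90.
Upper fence = Q3 + 1.5·IQR = 42.40 + 21.30 = 63.70.
5.0 < 6.90 → outlier.
All remaining values lie within [6.90, 63.70].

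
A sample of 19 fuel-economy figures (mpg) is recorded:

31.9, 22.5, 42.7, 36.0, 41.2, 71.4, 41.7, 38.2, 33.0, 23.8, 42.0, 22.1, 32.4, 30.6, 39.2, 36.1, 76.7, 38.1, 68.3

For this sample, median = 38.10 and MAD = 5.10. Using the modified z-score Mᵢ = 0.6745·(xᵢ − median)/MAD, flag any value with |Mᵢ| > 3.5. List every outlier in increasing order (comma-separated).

|Mᵢ| > 3.5 ⇔ |xᵢ − 38.10| > 3.5·5.10/0.6745 = 26.46.
So outliers lie outside [11.64, 64.56].
68.3: M = 3.99 → outlier.
71.4: M = 4.40 → outlier.
76.7: M = 5.11 → outlier.

68.3, 71.4, 76.7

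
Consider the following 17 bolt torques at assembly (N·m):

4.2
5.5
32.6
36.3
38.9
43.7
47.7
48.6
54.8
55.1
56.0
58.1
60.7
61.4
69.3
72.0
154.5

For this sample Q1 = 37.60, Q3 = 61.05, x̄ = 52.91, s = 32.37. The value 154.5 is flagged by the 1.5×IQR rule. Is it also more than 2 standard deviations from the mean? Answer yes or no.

yes

z = (154.5 − 52.91) / 32.37 = 3.14.
|z| = 3.14 > 2.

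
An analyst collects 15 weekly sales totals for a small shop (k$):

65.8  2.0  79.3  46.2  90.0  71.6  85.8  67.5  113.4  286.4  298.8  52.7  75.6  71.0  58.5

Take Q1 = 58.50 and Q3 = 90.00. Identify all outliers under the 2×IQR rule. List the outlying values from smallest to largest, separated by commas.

IQR = Q3 − Q1 = 90.00 − 58.50 = 31.50.
Lower fence = Q1 − 2·IQR = 58.50 − 63.00 = -4.50.
Upper fence = Q3 + 2·IQR = 90.00 + 63.00 = 153.00.
286.4 > 153.00 → outlier.
298.8 > 153.00 → outlier.
All remaining values lie within [-4.50, 153.00].

286.4, 298.8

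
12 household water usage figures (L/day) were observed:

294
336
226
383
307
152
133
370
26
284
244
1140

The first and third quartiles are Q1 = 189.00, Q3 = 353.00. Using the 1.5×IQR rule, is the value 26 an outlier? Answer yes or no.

no

IQR = Q3 − Q1 = 353.00 − 189.00 = 164.00.
Lower fence = Q1 − 1.5·IQR = 189.00 − 246.00 = -57.00.
Upper fence = Q3 + 1.5·IQR = 353.00 + 246.00 = 599.00.
26 lies within [-57.00, 599.00].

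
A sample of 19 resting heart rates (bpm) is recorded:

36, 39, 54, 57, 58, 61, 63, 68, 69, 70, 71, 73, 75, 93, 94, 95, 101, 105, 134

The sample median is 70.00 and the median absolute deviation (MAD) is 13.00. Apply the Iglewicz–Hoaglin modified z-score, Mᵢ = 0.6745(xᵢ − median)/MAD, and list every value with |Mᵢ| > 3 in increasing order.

|Mᵢ| > 3 ⇔ |xᵢ − 70.00| > 3·13.00/0.6745 = 57.82.
So outliers lie outside [12.18, 127.82].
134: M = 3.32 → outlier.

134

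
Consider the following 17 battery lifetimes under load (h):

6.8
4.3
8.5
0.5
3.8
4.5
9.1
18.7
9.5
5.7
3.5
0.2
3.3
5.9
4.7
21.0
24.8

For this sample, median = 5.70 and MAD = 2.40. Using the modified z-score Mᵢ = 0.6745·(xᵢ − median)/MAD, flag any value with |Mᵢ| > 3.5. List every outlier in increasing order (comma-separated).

18.7, 21.0, 24.8

|Mᵢ| > 3.5 ⇔ |xᵢ − 5.70| > 3.5·2.40/0.6745 = 12.45.
So outliers lie outside [-6.75, 18.15].
18.7: M = 3.65 → outlier.
21.0: M = 4.30 → outlier.
24.8: M = 5.37 → outlier.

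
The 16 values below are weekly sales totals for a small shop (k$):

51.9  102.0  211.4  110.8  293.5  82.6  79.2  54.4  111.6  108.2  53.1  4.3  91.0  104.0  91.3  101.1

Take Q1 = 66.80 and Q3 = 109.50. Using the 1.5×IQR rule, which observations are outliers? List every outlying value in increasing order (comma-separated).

211.4, 293.5

IQR = Q3 − Q1 = 109.50 − 66.80 = 42.70.
Lower fence = Q1 − 1.5·IQR = 66.80 − 64.05 = 2.75.
Upper fence = Q3 + 1.5·IQR = 109.50 + 64.05 = 173.55.
211.4 > 173.55 → outlier.
293.5 > 173.55 → outlier.
All remaining values lie within [2.75, 173.55].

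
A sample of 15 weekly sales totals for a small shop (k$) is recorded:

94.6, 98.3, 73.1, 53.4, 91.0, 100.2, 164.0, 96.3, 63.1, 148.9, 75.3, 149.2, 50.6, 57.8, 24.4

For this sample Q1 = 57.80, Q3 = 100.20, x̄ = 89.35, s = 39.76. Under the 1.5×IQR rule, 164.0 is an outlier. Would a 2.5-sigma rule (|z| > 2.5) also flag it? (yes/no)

z = (164.0 − 89.35) / 39.76 = 1.88.
|z| = 1.88 ≤ 2.5.

no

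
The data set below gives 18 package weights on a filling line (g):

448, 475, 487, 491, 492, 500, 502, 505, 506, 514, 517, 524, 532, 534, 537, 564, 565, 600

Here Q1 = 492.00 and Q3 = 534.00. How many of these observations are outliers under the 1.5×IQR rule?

IQR = 42.00; fences at 492.00 − 63.00 = 429.00 and 534.00 + 63.00 = 597.00.
Outside the cutoffs: 600.

1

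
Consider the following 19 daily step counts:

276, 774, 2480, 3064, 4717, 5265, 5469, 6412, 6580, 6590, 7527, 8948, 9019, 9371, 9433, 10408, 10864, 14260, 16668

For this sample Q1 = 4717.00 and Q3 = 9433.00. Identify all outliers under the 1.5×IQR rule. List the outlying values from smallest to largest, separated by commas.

IQR = Q3 − Q1 = 9433.00 − 4717.00 = 4716.00.
Lower fence = Q1 − 1.5·IQR = 4717.00 − 7074.00 = -2357.00.
Upper fence = Q3 + 1.5·IQR = 9433.00 + 7074.00 = 16507.00.
16668 > 16507.00 → outlier.
All remaining values lie within [-2357.00, 16507.00].

16668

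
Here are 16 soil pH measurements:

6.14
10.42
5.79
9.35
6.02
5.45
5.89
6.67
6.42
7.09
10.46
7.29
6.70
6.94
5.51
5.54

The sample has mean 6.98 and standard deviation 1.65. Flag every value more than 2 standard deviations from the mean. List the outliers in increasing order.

Cutoffs at x̄ ± 2s: 6.98 ± 2·1.65 = [3.68, 10.28].
10.42: z = 2.08, |z| > 2 → outlier.
10.46: z = 2.11, |z| > 2 → outlier.
Every other value lies within [3.68, 10.28].

10.42, 10.46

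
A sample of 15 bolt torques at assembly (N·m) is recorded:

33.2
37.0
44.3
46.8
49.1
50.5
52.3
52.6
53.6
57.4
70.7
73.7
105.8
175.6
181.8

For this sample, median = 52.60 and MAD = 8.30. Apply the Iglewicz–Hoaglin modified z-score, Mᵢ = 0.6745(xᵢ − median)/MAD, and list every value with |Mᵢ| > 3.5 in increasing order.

|Mᵢ| > 3.5 ⇔ |xᵢ − 52.60| > 3.5·8.30/0.6745 = 43.07.
So outliers lie outside [9.53, 95.67].
105.8: M = 4.32 → outlier.
175.6: M = 10.00 → outlier.
181.8: M = 10.50 → outlier.

105.8, 175.6, 181.8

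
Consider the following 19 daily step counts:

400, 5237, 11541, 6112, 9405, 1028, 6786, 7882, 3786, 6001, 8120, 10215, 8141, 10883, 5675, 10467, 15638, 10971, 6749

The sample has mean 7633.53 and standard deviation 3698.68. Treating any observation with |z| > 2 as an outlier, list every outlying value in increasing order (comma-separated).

Cutoffs at x̄ ± 2s: 7633.53 ± 2·3698.68 = [236.17, 15030.89].
15638: z = 2.16, |z| > 2 → outlier.
Every other value lies within [236.17, 15030.89].

15638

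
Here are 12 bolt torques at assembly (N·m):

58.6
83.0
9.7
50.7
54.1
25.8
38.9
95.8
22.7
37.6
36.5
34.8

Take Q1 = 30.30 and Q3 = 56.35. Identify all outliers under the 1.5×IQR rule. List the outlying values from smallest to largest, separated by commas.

95.8

IQR = Q3 − Q1 = 56.35 − 30.30 = 26.05.
Lower fence = Q1 − 1.5·IQR = 30.30 − 39.075 = -8.775.
Upper fence = Q3 + 1.5·IQR = 56.35 + 39.075 = 95.425.
95.8 > 95.425 → outlier.
All remaining values lie within [-8.775, 95.425].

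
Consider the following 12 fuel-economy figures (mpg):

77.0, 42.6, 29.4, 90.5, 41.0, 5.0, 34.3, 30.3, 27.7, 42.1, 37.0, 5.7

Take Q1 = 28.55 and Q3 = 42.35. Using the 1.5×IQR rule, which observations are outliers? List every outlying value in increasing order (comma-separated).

5.0, 5.7, 77.0, 90.5

IQR = Q3 − Q1 = 42.35 − 28.55 = 13.80.
Lower fence = Q1 − 1.5·IQR = 28.55 − 20.70 = 7.85.
Upper fence = Q3 + 1.5·IQR = 42.35 + 20.70 = 63.05.
5.0 < 7.85 → outlier.
5.7 < 7.85 → outlier.
77.0 > 63.05 → outlier.
90.5 > 63.05 → outlier.
All remaining values lie within [7.85, 63.05].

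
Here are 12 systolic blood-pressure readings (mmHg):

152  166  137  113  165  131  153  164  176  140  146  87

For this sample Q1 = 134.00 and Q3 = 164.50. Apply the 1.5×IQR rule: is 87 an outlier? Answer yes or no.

yes

IQR = Q3 − Q1 = 164.50 − 134.00 = 30.50.
Lower fence = Q1 − 1.5·IQR = 134.00 − 45.75 = 88.25.
Upper fence = Q3 + 1.5·IQR = 164.50 + 45.75 = 210.25.
87 lies below the lower fence.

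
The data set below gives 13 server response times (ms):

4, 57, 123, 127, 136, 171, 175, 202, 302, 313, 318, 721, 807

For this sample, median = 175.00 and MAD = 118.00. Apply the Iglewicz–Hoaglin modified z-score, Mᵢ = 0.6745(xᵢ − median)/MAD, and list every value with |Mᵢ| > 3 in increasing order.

|Mᵢ| > 3 ⇔ |xᵢ − 175.00| > 3·118.00/0.6745 = 524.83.
So outliers lie outside [-349.83, 699.83].
721: M = 3.12 → outlier.
807: M = 3.61 → outlier.

721, 807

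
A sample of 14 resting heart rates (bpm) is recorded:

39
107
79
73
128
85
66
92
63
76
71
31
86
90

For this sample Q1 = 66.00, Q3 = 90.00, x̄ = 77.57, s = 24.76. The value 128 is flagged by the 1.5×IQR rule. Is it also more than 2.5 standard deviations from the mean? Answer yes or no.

no

z = (128 − 77.57) / 24.76 = 2.04.
|z| = 2.04 ≤ 2.5.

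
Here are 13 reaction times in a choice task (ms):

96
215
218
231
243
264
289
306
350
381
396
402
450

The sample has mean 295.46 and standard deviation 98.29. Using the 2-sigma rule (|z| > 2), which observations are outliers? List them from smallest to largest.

Cutoffs at x̄ ± 2s: 295.46 ± 2·98.29 = [98.88, 492.04].
96: z = -2.03, |z| > 2 → outlier.
Every other value lies within [98.88, 492.04].

96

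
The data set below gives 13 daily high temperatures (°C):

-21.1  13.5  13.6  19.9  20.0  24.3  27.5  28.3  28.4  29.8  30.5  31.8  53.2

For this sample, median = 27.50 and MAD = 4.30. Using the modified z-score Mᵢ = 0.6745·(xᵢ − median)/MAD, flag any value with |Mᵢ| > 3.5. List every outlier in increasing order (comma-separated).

-21.1, 53.2

|Mᵢ| > 3.5 ⇔ |xᵢ − 27.50| > 3.5·4.30/0.6745 = 22.31.
So outliers lie outside [5.19, 49.81].
-21.1: M = -7.62 → outlier.
53.2: M = 4.03 → outlier.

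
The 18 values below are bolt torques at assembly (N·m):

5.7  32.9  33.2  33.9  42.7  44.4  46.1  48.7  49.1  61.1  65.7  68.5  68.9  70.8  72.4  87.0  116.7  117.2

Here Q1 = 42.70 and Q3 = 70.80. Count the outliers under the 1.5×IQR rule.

2

IQR = 28.10; fences at 42.70 − 42.15 = 0.55 and 70.80 + 42.15 = 112.95.
Outside the cutoffs: 116.7, 117.2.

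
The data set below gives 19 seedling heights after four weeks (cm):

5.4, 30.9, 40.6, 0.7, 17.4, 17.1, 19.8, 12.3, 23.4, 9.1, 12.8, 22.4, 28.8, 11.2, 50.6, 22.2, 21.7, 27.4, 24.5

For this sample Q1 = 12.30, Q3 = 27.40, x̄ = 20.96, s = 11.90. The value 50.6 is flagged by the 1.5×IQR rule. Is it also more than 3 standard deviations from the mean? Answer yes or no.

z = (50.6 − 20.96) / 11.90 = 2.49.
|z| = 2.49 ≤ 3.

no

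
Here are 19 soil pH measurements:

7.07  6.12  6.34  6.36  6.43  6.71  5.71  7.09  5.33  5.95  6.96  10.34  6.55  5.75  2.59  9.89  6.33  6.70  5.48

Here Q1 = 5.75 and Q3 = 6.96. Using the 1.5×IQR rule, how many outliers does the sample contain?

3

IQR = 1.21; fences at 5.75 − 1.815 = 3.935 and 6.96 + 1.815 = 8.775.
Outside the cutoffs: 2.59, 9.89, 10.34.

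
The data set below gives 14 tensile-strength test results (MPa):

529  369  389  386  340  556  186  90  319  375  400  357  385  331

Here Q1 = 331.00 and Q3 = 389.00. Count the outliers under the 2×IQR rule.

4

IQR = 58.00; fences at 331.00 − 116.00 = 215.00 and 389.00 + 116.00 = 505.00.
Outside the cutoffs: 90, 186, 529, 556.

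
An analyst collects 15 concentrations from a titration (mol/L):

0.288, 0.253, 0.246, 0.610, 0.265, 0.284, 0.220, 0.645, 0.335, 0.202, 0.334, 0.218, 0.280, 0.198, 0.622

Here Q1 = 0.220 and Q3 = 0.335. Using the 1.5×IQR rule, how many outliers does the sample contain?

3

IQR = 0.115; fences at 0.220 − 0.1725 = 0.0475 and 0.335 + 0.1725 = 0.5075.
Outside the cutoffs: 0.610, 0.622, 0.645.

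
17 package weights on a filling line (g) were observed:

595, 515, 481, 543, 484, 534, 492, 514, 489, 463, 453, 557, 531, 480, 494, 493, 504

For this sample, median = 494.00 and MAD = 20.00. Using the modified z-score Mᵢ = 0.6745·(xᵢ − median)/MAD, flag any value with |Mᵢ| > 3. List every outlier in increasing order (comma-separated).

595

|Mᵢ| > 3 ⇔ |xᵢ − 494.00| > 3·20.00/0.6745 = 88.95.
So outliers lie outside [405.05, 582.95].
595: M = 3.41 → outlier.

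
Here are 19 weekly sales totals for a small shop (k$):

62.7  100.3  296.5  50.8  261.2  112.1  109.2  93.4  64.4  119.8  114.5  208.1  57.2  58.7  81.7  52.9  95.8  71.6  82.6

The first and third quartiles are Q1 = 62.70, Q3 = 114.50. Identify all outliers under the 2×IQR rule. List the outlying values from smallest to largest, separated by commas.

261.2, 296.5

IQR = Q3 − Q1 = 114.50 − 62.70 = 51.80.
Lower fence = Q1 − 2·IQR = 62.70 − 103.60 = -40.90.
Upper fence = Q3 + 2·IQR = 114.50 + 103.60 = 218.10.
261.2 > 218.10 → outlier.
296.5 > 218.10 → outlier.
All remaining values lie within [-40.90, 218.10].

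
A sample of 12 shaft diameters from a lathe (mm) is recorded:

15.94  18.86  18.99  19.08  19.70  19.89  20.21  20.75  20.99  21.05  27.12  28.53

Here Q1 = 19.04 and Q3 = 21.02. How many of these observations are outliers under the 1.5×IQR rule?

3

IQR = 1.98; fences at 19.04 − 2.97 = 16.07 and 21.02 + 2.97 = 23.99.
Outside the cutoffs: 15.94, 27.12, 28.53.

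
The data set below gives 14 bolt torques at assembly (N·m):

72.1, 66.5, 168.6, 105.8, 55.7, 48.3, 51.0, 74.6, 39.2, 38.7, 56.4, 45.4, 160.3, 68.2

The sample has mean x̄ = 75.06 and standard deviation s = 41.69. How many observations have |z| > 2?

Cutoffs: x̄ ± 2s = [-8.32, 158.44].
Outside the cutoffs: 160.3, 168.6.

2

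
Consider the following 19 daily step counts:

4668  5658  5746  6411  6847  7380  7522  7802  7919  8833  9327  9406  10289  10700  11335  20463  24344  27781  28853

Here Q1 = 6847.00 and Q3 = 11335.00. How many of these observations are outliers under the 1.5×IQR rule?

IQR = 4488.00; fences at 6847.00 − 6732.00 = 115.00 and 11335.00 + 6732.00 = 18067.00.
Outside the cutoffs: 20463, 24344, 27781, 28853.

4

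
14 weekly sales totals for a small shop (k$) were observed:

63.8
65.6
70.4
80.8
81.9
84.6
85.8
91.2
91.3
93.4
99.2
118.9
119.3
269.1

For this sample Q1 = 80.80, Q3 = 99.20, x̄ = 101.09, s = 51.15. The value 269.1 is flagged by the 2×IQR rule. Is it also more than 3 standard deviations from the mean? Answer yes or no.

yes

z = (269.1 − 101.09) / 51.15 = 3.28.
|z| = 3.28 > 3.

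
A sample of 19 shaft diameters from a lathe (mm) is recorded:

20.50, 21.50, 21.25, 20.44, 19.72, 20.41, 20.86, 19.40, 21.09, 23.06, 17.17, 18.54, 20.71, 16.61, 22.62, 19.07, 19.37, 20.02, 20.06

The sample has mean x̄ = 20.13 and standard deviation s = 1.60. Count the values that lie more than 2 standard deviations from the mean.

1

Cutoffs: x̄ ± 2s = [16.93, 23.33].
Outside the cutoffs: 16.61.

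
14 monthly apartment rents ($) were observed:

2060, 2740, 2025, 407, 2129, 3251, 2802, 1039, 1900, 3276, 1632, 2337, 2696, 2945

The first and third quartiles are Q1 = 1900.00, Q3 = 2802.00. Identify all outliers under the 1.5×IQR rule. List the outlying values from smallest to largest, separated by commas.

IQR = Q3 − Q1 = 2802.00 − 1900.00 = 902.00.
Lower fence = Q1 − 1.5·IQR = 1900.00 − 1353.00 = 547.00.
Upper fence = Q3 + 1.5·IQR = 2802.00 + 1353.00 = 4155.00.
407 < 547.00 → outlier.
All remaining values lie within [547.00, 4155.00].

407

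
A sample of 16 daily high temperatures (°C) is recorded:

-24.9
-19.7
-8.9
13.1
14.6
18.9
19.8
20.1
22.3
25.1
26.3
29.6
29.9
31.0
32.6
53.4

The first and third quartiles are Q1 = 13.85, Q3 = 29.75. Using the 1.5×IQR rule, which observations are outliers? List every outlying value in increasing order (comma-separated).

IQR = Q3 − Q1 = 29.75 − 13.85 = 15.90.
Lower fence = Q1 − 1.5·IQR = 13.85 − 23.85 = -10.00.
Upper fence = Q3 + 1.5·IQR = 29.75 + 23.85 = 53.60.
-24.9 < -10.00 → outlier.
-19.7 < -10.00 → outlier.
All remaining values lie within [-10.00, 53.60].

-24.9, -19.7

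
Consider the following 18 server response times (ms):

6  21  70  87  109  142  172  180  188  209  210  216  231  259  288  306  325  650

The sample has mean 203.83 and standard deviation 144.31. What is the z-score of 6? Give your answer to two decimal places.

z = (6 − 203.83) / 144.31 = -1.37.

-1.37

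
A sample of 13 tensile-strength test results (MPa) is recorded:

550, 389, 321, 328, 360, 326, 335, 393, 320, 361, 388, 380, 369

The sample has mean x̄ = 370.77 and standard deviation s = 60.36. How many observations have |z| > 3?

Cutoffs: x̄ ± 3s = [189.69, 551.85].
Every value lies within the cutoffs.

0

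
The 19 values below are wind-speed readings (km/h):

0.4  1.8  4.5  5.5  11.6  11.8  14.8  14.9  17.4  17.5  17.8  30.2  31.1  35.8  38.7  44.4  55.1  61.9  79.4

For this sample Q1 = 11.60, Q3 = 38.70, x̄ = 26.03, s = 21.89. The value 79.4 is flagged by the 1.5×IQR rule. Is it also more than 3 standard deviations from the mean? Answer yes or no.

no

z = (79.4 − 26.03) / 21.89 = 2.44.
|z| = 2.44 ≤ 3.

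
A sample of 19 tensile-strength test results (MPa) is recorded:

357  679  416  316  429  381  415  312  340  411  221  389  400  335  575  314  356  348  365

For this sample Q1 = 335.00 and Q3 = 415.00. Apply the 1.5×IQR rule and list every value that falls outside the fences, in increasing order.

IQR = Q3 − Q1 = 415.00 − 335.00 = 80.00.
Lower fence = Q1 − 1.5·IQR = 335.00 − 120.00 = 215.00.
Upper fence = Q3 + 1.5·IQR = 415.00 + 120.00 = 535.00.
575 > 535.00 → outlier.
679 > 535.00 → outlier.
All remaining values lie within [215.00, 535.00].

575, 679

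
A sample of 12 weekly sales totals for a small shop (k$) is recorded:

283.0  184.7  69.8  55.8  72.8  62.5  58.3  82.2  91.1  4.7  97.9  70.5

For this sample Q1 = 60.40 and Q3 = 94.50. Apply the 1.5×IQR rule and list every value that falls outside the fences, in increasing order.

IQR = Q3 − Q1 = 94.50 − 60.40 = 34.10.
Lower fence = Q1 − 1.5·IQR = 60.40 − 51.15 = 9.25.
Upper fence = Q3 + 1.5·IQR = 94.50 + 51.15 = 145.65.
4.7 < 9.25 → outlier.
184.7 > 145.65 → outlier.
283.0 > 145.65 → outlier.
All remaining values lie within [9.25, 145.65].

4.7, 184.7, 283.0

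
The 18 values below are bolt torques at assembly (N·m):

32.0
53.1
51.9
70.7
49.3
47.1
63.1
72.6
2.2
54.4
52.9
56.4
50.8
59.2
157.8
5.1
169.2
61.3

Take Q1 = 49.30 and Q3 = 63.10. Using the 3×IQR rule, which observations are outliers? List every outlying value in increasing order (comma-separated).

IQR = Q3 − Q1 = 63.10 − 49.30 = 13.80.
Lower fence = Q1 − 3·IQR = 49.30 − 41.40 = 7.90.
Upper fence = Q3 + 3·IQR = 63.10 + 41.40 = 104.50.
2.2 < 7.90 → outlier.
5.1 < 7.90 → outlier.
157.8 > 104.50 → outlier.
169.2 > 104.50 → outlier.
All remaining values lie within [7.90, 104.50].

2.2, 5.1, 157.8, 169.2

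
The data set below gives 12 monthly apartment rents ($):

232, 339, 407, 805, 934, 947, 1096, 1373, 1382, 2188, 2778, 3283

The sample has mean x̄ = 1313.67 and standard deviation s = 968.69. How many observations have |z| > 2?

Cutoffs: x̄ ± 2s = [-623.71, 3251.05].
Outside the cutoffs: 3283.

1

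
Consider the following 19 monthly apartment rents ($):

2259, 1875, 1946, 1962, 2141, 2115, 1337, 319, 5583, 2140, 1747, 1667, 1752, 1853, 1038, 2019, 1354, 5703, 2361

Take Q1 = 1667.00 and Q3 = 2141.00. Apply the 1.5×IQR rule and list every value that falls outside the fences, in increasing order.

IQR = Q3 − Q1 = 2141.00 − 1667.00 = 474.00.
Lower fence = Q1 − 1.5·IQR = 1667.00 − 711.00 = 956.00.
Upper fence = Q3 + 1.5·IQR = 2141.00 + 711.00 = 2852.00.
319 < 956.00 → outlier.
5583 > 2852.00 → outlier.
5703 > 2852.00 → outlier.
All remaining values lie within [956.00, 2852.00].

319, 5583, 5703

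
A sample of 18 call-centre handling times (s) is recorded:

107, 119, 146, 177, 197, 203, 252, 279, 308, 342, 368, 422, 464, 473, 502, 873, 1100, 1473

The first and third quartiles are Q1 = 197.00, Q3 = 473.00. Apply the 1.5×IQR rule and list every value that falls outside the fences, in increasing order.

IQR = Q3 − Q1 = 473.00 − 197.00 = 276.00.
Lower fence = Q1 − 1.5·IQR = 197.00 − 414.00 = -217.00.
Upper fence = Q3 + 1.5·IQR = 473.00 + 414.00 = 887.00.
1100 > 887.00 → outlier.
1473 > 887.00 → outlier.
All remaining values lie within [-217.00, 887.00].

1100, 1473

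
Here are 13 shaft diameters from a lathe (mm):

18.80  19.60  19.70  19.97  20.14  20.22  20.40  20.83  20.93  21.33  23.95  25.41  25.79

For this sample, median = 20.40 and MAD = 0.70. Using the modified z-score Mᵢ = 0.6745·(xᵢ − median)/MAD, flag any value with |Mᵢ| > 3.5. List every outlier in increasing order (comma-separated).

25.41, 25.79

|Mᵢ| > 3.5 ⇔ |xᵢ − 20.40| > 3.5·0.70/0.6745 = 3.63.
So outliers lie outside [16.77, 24.03].
25.41: M = 4.83 → outlier.
25.79: M = 5.19 → outlier.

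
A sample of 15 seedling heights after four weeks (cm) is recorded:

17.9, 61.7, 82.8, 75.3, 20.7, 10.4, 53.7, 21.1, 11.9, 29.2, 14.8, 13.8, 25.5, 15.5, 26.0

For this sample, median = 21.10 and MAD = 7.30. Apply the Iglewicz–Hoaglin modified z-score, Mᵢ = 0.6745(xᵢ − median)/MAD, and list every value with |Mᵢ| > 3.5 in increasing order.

61.7, 75.3, 82.8

|Mᵢ| > 3.5 ⇔ |xᵢ − 21.10| > 3.5·7.30/0.6745 = 37.88.
So outliers lie outside [-16.78, 58.98].
61.7: M = 3.75 → outlier.
75.3: M = 5.01 → outlier.
82.8: M = 5.70 → outlier.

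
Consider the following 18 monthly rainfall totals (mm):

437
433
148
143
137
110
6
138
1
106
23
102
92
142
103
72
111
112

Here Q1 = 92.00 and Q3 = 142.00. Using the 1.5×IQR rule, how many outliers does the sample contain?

4

IQR = 50.00; fences at 92.00 − 75.00 = 17.00 and 142.00 + 75.00 = 217.00.
Outside the cutoffs: 1, 6, 433, 437.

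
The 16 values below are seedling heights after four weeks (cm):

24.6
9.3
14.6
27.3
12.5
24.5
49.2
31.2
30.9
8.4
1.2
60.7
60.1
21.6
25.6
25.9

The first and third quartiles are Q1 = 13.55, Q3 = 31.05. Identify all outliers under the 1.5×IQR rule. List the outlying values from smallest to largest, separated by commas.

IQR = Q3 − Q1 = 31.05 − 13.55 = 17.50.
Lower fence = Q1 − 1.5·IQR = 13.55 − 26.25 = -12.70.
Upper fence = Q3 + 1.5·IQR = 31.05 + 26.25 = 57.30.
60.1 > 57.30 → outlier.
60.7 > 57.30 → outlier.
All remaining values lie within [-12.70, 57.30].

60.1, 60.7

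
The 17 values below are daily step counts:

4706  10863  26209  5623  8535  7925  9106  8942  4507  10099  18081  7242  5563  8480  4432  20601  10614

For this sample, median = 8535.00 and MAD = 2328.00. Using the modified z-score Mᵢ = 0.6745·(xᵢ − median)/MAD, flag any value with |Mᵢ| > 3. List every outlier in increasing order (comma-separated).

|Mᵢ| > 3 ⇔ |xᵢ − 8535.00| > 3·2328.00/0.6745 = 10354.34.
So outliers lie outside [-1819.34, 18889.34].
20601: M = 3.50 → outlier.
26209: M = 5.12 → outlier.

20601, 26209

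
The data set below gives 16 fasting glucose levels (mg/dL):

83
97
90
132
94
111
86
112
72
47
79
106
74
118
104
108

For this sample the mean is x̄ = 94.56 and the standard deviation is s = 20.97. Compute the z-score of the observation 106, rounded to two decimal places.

0.55

z = (106 − 94.56) / 20.97 = 0.55.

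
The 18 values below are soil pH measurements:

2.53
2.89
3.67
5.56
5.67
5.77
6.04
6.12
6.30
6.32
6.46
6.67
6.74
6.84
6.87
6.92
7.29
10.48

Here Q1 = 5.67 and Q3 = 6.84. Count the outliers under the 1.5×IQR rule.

IQR = 1.17; fences at 5.67 − 1.755 = 3.915 and 6.84 + 1.755 = 8.595.
Outside the cutoffs: 2.53, 2.89, 3.67, 10.48.

4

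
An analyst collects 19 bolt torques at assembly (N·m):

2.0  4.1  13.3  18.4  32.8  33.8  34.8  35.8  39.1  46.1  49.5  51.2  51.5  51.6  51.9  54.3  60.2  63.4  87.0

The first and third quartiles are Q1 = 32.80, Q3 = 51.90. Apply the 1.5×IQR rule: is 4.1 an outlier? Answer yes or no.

IQR = Q3 − Q1 = 51.90 − 32.80 = 19.10.
Lower fence = Q1 − 1.5·IQR = 32.80 − 28.65 = 4.15.
Upper fence = Q3 + 1.5·IQR = 51.90 + 28.65 = 80.55.
4.1 lies below the lower fence.

yes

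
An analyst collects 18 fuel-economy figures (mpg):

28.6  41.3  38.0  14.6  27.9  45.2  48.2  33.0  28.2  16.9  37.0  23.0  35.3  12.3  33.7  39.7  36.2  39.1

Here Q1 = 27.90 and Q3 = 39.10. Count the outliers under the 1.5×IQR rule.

0

IQR = 11.20; fences at 27.90 − 16.80 = 11.10 and 39.10 + 16.80 = 55.90.
Every value lies within the cutoffs.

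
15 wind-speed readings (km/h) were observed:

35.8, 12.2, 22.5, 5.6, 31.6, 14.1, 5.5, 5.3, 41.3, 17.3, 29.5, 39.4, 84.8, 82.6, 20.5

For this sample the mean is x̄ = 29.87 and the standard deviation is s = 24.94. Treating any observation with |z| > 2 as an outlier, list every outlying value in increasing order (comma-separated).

Cutoffs at x̄ ± 2s: 29.87 ± 2·24.94 = [-20.01, 79.75].
82.6: z = 2.11, |z| > 2 → outlier.
84.8: z = 2.20, |z| > 2 → outlier.
Every other value lies within [-20.01, 79.75].

82.6, 84.8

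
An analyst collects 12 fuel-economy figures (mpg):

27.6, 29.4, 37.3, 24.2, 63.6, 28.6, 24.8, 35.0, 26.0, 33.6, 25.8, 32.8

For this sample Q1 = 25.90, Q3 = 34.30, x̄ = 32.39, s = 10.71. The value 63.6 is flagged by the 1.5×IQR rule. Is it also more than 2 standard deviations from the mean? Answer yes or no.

yes

z = (63.6 − 32.39) / 10.71 = 2.91.
|z| = 2.91 > 2.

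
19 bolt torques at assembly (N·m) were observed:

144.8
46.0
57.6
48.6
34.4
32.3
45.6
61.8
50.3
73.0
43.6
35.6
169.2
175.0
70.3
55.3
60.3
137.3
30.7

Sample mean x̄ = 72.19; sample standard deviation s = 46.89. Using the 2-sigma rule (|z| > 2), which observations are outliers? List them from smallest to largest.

Cutoffs at x̄ ± 2s: 72.19 ± 2·46.89 = [-21.59, 165.97].
169.2: z = 2.07, |z| > 2 → outlier.
175.0: z = 2.19, |z| > 2 → outlier.
Every other value lies within [-21.59, 165.97].

169.2, 175.0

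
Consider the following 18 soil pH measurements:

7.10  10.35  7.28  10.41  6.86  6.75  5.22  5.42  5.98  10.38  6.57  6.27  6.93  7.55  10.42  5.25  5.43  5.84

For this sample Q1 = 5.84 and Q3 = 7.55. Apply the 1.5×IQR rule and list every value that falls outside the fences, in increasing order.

10.35, 10.38, 10.41, 10.42

IQR = Q3 − Q1 = 7.55 − 5.84 = 1.71.
Lower fence = Q1 − 1.5·IQR = 5.84 − 2.565 = 3.275.
Upper fence = Q3 + 1.5·IQR = 7.55 + 2.565 = 10.115.
10.35 > 10.115 → outlier.
10.38 > 10.115 → outlier.
10.41 > 10.115 → outlier.
10.42 > 10.115 → outlier.
All remaining values lie within [3.275, 10.115].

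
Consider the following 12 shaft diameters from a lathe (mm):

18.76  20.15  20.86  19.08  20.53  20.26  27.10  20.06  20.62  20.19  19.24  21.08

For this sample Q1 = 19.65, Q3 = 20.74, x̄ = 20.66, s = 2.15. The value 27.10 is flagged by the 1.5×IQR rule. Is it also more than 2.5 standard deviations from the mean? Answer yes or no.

yes

z = (27.10 − 20.66) / 2.15 = 3.00.
|z| = 3.00 > 2.5.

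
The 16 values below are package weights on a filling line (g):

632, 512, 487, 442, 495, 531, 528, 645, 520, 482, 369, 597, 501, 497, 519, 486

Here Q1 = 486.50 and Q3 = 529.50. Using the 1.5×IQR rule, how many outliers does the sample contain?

IQR = 43.00; fences at 486.50 − 64.50 = 422.00 and 529.50 + 64.50 = 594.00.
Outside the cutoffs: 369, 597, 632, 645.

4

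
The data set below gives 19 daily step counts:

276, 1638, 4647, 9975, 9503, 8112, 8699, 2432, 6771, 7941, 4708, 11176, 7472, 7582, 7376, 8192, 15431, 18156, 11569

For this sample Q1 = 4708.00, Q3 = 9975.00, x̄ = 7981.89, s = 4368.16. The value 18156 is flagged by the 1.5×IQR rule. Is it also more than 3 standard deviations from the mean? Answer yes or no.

z = (18156 − 7981.89) / 4368.16 = 2.33.
|z| = 2.33 ≤ 3.

no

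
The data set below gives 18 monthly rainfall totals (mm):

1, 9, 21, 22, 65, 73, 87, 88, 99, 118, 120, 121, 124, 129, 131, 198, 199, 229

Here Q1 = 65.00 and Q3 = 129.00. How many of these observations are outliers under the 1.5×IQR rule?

IQR = 64.00; fences at 65.00 − 96.00 = -31.00 and 129.00 + 96.00 = 225.00.
Outside the cutoffs: 229.

1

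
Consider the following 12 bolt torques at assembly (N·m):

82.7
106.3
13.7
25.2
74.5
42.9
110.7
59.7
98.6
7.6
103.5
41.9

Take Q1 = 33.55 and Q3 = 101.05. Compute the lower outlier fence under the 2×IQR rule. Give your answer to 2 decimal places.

IQR = Q3 − Q1 = 101.05 − 33.55 = 67.50.
Lower fence = Q1 − 2·IQR = 33.55 − 135.00 = -101.45.
Upper fence = Q3 + 2·IQR = 101.05 + 135.00 = 236.05.

-101.45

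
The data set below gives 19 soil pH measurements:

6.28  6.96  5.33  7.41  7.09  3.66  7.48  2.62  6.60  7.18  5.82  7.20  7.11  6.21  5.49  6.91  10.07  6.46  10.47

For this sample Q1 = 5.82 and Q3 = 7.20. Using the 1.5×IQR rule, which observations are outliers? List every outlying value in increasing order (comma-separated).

IQR = Q3 − Q1 = 7.20 − 5.82 = 1.38.
Lower fence = Q1 − 1.5·IQR = 5.82 − 2.07 = 3.75.
Upper fence = Q3 + 1.5·IQR = 7.20 + 2.07 = 9.27.
2.62 < 3.75 → outlier.
3.66 < 3.75 → outlier.
10.07 > 9.27 → outlier.
10.47 > 9.27 → outlier.
All remaining values lie within [3.75, 9.27].

2.62, 3.66, 10.07, 10.47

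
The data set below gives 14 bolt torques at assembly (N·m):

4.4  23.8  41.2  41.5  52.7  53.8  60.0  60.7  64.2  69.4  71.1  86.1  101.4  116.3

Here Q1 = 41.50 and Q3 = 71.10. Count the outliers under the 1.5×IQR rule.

IQR = 29.60; fences at 41.50 − 44.40 = -2.90 and 71.10 + 44.40 = 115.50.
Outside the cutoffs: 116.3.

1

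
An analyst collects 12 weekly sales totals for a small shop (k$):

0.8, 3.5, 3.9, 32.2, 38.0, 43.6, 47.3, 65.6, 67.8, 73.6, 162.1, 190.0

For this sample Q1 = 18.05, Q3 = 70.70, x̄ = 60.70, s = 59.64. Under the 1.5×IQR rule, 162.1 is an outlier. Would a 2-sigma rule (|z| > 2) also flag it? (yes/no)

z = (162.1 − 60.70) / 59.64 = 1.70.
|z| = 1.70 ≤ 2.

no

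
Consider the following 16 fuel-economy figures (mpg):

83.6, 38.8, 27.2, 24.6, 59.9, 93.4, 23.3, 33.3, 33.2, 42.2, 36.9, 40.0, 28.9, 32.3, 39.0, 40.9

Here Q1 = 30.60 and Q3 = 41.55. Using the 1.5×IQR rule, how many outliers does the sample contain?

3

IQR = 10.95; fences at 30.60 − 16.425 = 14.175 and 41.55 + 16.425 = 57.975.
Outside the cutoffs: 59.9, 83.6, 93.4.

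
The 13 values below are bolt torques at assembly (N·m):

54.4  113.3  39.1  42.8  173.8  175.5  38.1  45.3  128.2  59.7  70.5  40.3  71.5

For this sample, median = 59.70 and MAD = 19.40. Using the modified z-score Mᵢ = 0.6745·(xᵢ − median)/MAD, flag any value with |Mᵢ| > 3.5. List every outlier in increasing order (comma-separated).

173.8, 175.5

|Mᵢ| > 3.5 ⇔ |xᵢ − 59.70| > 3.5·19.40/0.6745 = 100.67.
So outliers lie outside [-40.97, 160.37].
173.8: M = 3.97 → outlier.
175.5: M = 4.03 → outlier.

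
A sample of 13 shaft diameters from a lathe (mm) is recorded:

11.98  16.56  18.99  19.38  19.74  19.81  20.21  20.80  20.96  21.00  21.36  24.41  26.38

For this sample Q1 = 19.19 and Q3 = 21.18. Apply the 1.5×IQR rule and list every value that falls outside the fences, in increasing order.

11.98, 24.41, 26.38

IQR = Q3 − Q1 = 21.18 − 19.19 = 1.99.
Lower fence = Q1 − 1.5·IQR = 19.19 − 2.985 = 16.205.
Upper fence = Q3 + 1.5·IQR = 21.18 + 2.985 = 24.165.
11.98 < 16.205 → outlier.
24.41 > 24.165 → outlier.
26.38 > 24.165 → outlier.
All remaining values lie within [16.205, 24.165].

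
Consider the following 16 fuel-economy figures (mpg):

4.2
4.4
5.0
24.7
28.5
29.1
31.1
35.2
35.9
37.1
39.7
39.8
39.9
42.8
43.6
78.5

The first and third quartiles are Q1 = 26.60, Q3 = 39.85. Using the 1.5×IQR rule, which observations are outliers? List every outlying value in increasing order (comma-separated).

4.2, 4.4, 5.0, 78.5

IQR = Q3 − Q1 = 39.85 − 26.60 = 13.25.
Lower fence = Q1 − 1.5·IQR = 26.60 − 19.875 = 6.725.
Upper fence = Q3 + 1.5·IQR = 39.85 + 19.875 = 59.725.
4.2 < 6.725 → outlier.
4.4 < 6.725 → outlier.
5.0 < 6.725 → outlier.
78.5 > 59.725 → outlier.
All remaining values lie within [6.725, 59.725].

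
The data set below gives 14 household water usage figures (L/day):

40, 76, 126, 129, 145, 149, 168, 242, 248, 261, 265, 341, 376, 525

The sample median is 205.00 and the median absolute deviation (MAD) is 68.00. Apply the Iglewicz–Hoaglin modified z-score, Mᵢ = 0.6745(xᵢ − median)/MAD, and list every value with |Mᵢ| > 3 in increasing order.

525

|Mᵢ| > 3 ⇔ |xᵢ − 205.00| > 3·68.00/0.6745 = 302.45.
So outliers lie outside [-97.45, 507.45].
525: M = 3.17 → outlier.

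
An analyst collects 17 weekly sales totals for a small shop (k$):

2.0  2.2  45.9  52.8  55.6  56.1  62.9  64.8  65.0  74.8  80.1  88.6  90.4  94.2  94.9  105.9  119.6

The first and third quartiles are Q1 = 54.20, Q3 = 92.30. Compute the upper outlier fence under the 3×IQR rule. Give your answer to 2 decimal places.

206.60

IQR = Q3 − Q1 = 92.30 − 54.20 = 38.10.
Lower fence = Q1 − 3·IQR = 54.20 − 114.30 = -60.10.
Upper fence = Q3 + 3·IQR = 92.30 + 114.30 = 206.60.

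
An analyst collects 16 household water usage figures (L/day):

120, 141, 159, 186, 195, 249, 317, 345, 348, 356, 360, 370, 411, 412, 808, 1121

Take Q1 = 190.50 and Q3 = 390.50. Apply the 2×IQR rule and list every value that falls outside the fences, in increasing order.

808, 1121

IQR = Q3 − Q1 = 390.50 − 190.50 = 200.00.
Lower fence = Q1 − 2·IQR = 190.50 − 400.00 = -209.50.
Upper fence = Q3 + 2·IQR = 390.50 + 400.00 = 790.50.
808 > 790.50 → outlier.
1121 > 790.50 → outlier.
All remaining values lie within [-209.50, 790.50].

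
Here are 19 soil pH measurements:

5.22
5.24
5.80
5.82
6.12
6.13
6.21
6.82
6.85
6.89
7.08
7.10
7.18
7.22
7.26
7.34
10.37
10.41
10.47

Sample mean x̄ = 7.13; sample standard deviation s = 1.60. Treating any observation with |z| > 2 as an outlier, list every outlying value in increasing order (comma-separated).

Cutoffs at x̄ ± 2s: 7.13 ± 2·1.60 = [3.93, 10.33].
10.37: z = 2.02, |z| > 2 → outlier.
10.41: z = 2.05, |z| > 2 → outlier.
10.47: z = 2.09, |z| > 2 → outlier.
Every other value lies within [3.93, 10.33].

10.37, 10.41, 10.47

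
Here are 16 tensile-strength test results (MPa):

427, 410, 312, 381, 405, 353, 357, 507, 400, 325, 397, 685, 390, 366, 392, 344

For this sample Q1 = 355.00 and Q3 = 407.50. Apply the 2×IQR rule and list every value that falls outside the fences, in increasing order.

IQR = Q3 − Q1 = 407.50 − 355.00 = 52.50.
Lower fence = Q1 − 2·IQR = 355.00 − 105.00 = 250.00.
Upper fence = Q3 + 2·IQR = 407.50 + 105.00 = 512.50.
685 > 512.50 → outlier.
All remaining values lie within [250.00, 512.50].

685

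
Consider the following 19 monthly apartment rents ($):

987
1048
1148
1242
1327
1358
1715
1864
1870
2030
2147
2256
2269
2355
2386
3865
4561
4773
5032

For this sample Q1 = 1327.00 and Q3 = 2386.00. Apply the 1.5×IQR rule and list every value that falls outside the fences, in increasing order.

4561, 4773, 5032

IQR = Q3 − Q1 = 2386.00 − 1327.00 = 1059.00.
Lower fence = Q1 − 1.5·IQR = 1327.00 − 1588.50 = -261.50.
Upper fence = Q3 + 1.5·IQR = 2386.00 + 1588.50 = 3974.50.
4561 > 3974.50 → outlier.
4773 > 3974.50 → outlier.
5032 > 3974.50 → outlier.
All remaining values lie within [-261.50, 3974.50].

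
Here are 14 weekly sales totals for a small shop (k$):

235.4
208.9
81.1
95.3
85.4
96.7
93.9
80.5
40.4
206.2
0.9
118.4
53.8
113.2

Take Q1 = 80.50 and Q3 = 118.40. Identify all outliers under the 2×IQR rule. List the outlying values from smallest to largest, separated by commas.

IQR = Q3 − Q1 = 118.40 − 80.50 = 37.90.
Lower fence = Q1 − 2·IQR = 80.50 − 75.80 = 4.70.
Upper fence = Q3 + 2·IQR = 118.40 + 75.80 = 194.20.
0.9 < 4.70 → outlier.
206.2 > 194.20 → outlier.
208.9 > 194.20 → outlier.
235.4 > 194.20 → outlier.
All remaining values lie within [4.70, 194.20].

0.9, 206.2, 208.9, 235.4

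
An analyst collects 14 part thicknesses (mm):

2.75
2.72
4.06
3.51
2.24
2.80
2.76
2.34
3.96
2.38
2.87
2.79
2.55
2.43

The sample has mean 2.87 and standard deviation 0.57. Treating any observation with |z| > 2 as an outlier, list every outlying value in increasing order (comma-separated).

Cutoffs at x̄ ± 2s: 2.87 ± 2·0.57 = [1.73, 4.01].
4.06: z = 2.09, |z| > 2 → outlier.
Every other value lies within [1.73, 4.01].

4.06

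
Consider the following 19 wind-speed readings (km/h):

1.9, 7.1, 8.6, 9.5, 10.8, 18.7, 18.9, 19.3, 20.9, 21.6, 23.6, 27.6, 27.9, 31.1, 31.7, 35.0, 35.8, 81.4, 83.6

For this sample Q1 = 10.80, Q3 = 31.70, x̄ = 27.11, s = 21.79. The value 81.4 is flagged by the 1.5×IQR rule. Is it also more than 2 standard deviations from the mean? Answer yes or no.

z = (81.4 − 27.11) / 21.79 = 2.49.
|z| = 2.49 > 2.

yes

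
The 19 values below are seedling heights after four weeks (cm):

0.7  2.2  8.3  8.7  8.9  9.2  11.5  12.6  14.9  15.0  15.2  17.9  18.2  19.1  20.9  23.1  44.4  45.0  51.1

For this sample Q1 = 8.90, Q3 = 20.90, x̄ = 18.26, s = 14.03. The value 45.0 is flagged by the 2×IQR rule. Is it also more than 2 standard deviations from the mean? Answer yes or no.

no

z = (45.0 − 18.26) / 14.03 = 1.91.
|z| = 1.91 ≤ 2.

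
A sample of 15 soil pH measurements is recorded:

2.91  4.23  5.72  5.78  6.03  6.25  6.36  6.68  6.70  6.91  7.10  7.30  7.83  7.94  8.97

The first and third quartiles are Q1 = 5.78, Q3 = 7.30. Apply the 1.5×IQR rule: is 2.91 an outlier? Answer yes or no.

IQR = Q3 − Q1 = 7.30 − 5.78 = 1.52.
Lower fence = Q1 − 1.5·IQR = 5.78 − 2.28 = 3.50.
Upper fence = Q3 + 1.5·IQR = 7.30 + 2.28 = 9.58.
2.91 lies below the lower fence.

yes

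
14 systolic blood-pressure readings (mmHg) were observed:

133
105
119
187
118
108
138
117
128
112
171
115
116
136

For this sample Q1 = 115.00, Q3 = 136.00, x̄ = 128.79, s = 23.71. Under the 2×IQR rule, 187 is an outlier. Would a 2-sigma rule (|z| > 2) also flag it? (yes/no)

yes

z = (187 − 128.79) / 23.71 = 2.46.
|z| = 2.46 > 2.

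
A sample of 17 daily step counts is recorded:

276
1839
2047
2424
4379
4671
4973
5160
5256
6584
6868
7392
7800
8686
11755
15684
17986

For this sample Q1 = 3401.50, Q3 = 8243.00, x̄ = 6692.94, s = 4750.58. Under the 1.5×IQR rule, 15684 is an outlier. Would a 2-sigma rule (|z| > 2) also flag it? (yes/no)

no

z = (15684 − 6692.94) / 4750.58 = 1.89.
|z| = 1.89 ≤ 2.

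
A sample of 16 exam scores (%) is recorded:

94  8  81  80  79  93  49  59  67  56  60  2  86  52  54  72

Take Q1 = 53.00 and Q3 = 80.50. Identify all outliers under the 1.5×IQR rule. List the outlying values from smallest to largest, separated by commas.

IQR = Q3 − Q1 = 80.50 − 53.00 = 27.50.
Lower fence = Q1 − 1.5·IQR = 53.00 − 41.25 = 11.75.
Upper fence = Q3 + 1.5·IQR = 80.50 + 41.25 = 121.75.
2 < 11.75 → outlier.
8 < 11.75 → outlier.
All remaining values lie within [11.75, 121.75].

2, 8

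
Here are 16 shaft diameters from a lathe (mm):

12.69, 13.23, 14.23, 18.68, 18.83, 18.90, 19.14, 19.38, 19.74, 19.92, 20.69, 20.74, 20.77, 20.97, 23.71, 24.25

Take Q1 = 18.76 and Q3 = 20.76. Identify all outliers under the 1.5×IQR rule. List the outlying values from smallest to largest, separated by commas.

12.69, 13.23, 14.23, 24.25

IQR = Q3 − Q1 = 20.76 − 18.76 = 2.00.
Lower fence = Q1 − 1.5·IQR = 18.76 − 3.00 = 15.76.
Upper fence = Q3 + 1.5·IQR = 20.76 + 3.00 = 23.76.
12.69 < 15.76 → outlier.
13.23 < 15.76 → outlier.
14.23 < 15.76 → outlier.
24.25 > 23.76 → outlier.
All remaining values lie within [15.76, 23.76].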